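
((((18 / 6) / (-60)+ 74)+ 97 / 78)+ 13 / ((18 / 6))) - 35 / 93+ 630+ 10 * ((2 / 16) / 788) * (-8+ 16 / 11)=37157570537 / 52398060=709.14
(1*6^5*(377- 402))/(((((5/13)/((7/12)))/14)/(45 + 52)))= -400392720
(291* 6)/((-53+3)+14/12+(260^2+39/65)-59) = 52380/2024783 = 0.03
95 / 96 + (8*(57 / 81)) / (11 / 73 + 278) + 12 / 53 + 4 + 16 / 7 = 48957723557 / 6508645920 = 7.52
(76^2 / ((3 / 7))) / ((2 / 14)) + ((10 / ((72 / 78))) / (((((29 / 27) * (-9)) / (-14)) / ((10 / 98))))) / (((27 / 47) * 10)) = 1034172751 / 10962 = 94341.61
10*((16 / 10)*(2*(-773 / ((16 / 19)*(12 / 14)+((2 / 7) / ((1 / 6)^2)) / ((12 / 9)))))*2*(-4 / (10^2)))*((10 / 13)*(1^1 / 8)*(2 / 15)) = 1644944 / 546975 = 3.01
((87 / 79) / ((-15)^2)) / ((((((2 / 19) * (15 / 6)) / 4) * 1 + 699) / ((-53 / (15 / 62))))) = -7242344 / 4721839875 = -0.00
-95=-95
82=82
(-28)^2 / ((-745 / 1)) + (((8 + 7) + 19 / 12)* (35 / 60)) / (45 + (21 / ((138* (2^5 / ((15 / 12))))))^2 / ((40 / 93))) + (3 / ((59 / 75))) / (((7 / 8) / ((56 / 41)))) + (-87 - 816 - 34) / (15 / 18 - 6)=234031857353814427306 / 1255062161423957625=186.47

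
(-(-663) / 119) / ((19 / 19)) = 39 / 7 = 5.57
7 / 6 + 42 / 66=119 / 66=1.80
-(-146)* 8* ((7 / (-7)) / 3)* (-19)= 22192 / 3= 7397.33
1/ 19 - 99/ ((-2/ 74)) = 69598/ 19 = 3663.05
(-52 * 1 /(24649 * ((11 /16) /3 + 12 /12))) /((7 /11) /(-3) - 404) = 0.00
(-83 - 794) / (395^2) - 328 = -51177077 / 156025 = -328.01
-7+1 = -6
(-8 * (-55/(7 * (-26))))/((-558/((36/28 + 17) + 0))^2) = -901120/347093019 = -0.00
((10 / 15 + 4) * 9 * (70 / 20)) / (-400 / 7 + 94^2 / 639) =-657531 / 193748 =-3.39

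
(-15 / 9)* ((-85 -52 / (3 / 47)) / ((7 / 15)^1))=3213.10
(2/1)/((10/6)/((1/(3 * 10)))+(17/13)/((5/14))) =65/1744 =0.04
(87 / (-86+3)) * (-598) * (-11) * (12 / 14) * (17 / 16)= -14593293 / 2324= -6279.39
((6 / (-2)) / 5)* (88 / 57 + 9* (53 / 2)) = -5473 / 38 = -144.03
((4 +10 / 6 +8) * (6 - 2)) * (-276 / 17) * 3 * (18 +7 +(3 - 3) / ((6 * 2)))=-1131600 / 17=-66564.71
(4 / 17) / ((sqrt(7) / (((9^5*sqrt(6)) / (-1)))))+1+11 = -12851.24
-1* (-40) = 40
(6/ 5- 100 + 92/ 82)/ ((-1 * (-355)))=-20024/ 72775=-0.28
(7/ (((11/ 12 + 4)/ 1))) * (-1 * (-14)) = 1176/ 59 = 19.93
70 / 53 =1.32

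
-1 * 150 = -150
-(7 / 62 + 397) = -24621 / 62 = -397.11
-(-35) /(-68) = -35 /68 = -0.51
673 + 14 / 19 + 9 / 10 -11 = 126091 / 190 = 663.64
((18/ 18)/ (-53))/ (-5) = 1/ 265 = 0.00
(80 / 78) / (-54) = -20 / 1053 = -0.02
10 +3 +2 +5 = 20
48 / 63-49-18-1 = -1412 / 21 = -67.24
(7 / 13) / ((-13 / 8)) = -56 / 169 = -0.33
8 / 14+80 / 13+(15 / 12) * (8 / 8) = 2903 / 364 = 7.98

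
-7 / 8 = -0.88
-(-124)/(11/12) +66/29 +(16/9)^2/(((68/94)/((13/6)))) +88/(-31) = 5889794582/40851459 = 144.18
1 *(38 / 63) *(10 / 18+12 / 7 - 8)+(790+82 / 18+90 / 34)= 53556446 / 67473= 793.75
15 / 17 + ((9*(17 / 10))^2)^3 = 218070809717793 / 17000000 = 12827694.69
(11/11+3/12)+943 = 3777/4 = 944.25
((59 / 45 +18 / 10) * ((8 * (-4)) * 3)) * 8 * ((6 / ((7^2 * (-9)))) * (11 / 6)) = 11264 / 189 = 59.60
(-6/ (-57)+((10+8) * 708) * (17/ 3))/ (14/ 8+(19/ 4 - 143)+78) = -2744212/ 2223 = -1234.46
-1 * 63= -63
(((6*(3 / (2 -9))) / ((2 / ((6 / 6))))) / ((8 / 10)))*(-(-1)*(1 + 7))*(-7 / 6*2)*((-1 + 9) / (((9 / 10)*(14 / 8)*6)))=1600 / 63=25.40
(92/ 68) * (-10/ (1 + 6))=-230/ 119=-1.93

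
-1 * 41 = -41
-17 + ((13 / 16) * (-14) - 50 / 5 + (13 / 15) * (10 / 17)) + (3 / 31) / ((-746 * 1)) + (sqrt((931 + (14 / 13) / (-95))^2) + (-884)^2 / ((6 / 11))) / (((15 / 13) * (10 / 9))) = 12528592642063811 / 11204547000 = 1118170.39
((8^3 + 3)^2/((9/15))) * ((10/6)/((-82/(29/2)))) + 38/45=-320478131/2460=-130275.66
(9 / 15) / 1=3 / 5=0.60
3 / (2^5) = 0.09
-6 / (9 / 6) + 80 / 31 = -44 / 31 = -1.42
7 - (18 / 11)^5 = -762211 / 161051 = -4.73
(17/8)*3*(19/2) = 969/16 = 60.56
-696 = -696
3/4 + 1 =1.75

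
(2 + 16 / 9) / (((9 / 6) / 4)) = 272 / 27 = 10.07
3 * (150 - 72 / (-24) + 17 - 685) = -1545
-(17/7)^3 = -14.32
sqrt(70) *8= 8 *sqrt(70)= 66.93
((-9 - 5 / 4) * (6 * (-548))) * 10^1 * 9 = 3033180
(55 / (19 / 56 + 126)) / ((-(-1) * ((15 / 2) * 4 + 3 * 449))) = 616 / 1948455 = 0.00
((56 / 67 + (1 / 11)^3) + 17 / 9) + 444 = 358538728 / 802593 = 446.73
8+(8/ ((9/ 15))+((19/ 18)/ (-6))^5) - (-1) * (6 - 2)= 25.33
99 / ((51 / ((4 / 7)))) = 132 / 119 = 1.11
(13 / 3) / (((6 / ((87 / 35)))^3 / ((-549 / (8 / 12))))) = -174064293 / 686000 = -253.74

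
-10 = -10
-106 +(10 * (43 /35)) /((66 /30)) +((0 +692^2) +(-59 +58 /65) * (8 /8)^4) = 2395920911 /5005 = 478705.48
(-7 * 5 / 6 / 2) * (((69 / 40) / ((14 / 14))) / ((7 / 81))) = -58.22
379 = 379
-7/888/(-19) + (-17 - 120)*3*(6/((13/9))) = -374457077/219336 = -1707.23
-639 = -639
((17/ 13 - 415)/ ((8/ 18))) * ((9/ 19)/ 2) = -217809/ 988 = -220.45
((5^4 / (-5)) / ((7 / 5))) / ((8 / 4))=-625 / 14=-44.64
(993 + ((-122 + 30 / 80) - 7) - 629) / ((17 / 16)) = 3766 / 17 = 221.53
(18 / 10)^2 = 81 / 25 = 3.24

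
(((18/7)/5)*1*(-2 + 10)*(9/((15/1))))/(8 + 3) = 0.22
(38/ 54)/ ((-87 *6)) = -19/ 14094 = -0.00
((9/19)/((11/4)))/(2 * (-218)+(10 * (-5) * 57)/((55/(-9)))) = 18/3173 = 0.01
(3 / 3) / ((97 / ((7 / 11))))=7 / 1067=0.01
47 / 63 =0.75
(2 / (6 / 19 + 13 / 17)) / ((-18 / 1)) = -323 / 3141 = -0.10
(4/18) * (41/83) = 82/747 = 0.11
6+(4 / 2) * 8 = 22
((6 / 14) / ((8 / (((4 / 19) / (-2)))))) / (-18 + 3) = 1 / 2660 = 0.00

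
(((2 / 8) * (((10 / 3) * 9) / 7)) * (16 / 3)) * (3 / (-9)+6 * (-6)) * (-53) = 231080 / 21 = 11003.81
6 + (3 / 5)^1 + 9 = 78 / 5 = 15.60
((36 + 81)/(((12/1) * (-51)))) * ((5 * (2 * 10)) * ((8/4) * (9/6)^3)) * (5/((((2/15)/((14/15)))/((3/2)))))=-921375/136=-6774.82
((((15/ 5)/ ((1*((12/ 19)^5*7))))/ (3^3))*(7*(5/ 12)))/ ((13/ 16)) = 12380495/ 21835008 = 0.57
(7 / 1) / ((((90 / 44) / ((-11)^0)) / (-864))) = -14784 / 5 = -2956.80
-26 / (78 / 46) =-46 / 3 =-15.33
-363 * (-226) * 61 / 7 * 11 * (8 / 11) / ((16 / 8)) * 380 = 7606563360 / 7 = 1086651908.57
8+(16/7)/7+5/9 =3917/441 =8.88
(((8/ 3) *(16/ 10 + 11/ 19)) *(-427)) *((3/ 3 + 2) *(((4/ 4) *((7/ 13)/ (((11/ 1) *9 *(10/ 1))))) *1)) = -274988/ 67925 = -4.05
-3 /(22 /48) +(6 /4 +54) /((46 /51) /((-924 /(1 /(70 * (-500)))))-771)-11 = -123216831040561 /6994026269747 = -17.62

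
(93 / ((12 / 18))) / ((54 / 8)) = 62 / 3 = 20.67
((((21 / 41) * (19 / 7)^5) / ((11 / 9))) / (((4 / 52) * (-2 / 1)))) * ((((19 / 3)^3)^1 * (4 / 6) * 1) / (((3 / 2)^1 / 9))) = -441572639066 / 1082851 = -407787.07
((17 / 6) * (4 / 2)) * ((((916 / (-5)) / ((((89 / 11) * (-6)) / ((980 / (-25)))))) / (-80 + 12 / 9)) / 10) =2098327 / 1969125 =1.07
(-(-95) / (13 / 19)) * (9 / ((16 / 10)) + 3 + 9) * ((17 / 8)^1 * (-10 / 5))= -4326585 / 416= -10400.44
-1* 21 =-21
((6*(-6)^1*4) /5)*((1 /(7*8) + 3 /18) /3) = -62 /35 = -1.77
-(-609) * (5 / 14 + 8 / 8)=1653 / 2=826.50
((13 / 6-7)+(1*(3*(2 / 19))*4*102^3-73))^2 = 23349392168196241 / 12996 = 1796659908294.57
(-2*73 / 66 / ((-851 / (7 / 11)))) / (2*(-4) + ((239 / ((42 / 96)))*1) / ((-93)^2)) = -10312491 / 49479624920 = -0.00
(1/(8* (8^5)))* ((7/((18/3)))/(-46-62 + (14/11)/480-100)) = -385/17993334784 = -0.00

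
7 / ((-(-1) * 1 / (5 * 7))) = 245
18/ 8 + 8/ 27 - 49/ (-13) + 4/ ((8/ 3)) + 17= 34841/ 1404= 24.82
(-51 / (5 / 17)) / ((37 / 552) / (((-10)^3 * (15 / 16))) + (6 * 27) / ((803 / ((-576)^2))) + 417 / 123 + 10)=-2954328943500 / 1140620216464349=-0.00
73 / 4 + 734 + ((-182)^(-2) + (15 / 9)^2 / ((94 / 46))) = 5279580745 / 7005726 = 753.61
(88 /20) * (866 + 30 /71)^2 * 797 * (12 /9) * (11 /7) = 417072749661568 /75615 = 5515740919.94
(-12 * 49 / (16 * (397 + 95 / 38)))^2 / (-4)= -21609 / 10214416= -0.00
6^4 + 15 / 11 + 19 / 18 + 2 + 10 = 259463 / 198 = 1310.42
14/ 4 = 7/ 2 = 3.50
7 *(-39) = -273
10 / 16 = 0.62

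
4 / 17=0.24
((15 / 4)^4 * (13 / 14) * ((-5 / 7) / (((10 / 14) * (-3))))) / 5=43875 / 3584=12.24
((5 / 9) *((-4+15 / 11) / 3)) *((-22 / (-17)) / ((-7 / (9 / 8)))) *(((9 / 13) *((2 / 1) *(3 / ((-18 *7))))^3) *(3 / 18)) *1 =-145 / 114614136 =-0.00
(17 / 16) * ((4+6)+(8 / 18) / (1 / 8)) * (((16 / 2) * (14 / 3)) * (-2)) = -29036 / 27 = -1075.41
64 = 64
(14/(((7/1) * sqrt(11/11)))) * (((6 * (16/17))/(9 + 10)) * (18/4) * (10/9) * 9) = 8640/323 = 26.75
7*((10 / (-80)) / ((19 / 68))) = -119 / 38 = -3.13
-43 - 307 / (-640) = -27213 / 640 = -42.52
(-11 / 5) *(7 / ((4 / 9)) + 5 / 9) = -35.87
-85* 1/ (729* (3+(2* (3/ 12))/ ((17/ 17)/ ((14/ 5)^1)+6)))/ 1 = -7565/ 199746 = -0.04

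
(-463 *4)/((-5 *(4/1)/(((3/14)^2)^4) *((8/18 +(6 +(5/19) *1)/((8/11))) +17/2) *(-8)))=-519454053/177220128789760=-0.00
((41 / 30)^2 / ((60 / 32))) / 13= 3362 / 43875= 0.08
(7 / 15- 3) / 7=-38 / 105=-0.36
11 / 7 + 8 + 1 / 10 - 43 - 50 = -5833 / 70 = -83.33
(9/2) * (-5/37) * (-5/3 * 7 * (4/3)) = 350/37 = 9.46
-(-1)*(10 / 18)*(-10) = -50 / 9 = -5.56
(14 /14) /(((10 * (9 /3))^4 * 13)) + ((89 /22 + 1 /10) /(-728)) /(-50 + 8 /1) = 770039 /5675670000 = 0.00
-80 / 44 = -20 / 11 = -1.82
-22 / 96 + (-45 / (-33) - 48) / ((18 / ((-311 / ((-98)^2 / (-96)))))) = -10501273 / 1267728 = -8.28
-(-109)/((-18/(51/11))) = -1853/66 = -28.08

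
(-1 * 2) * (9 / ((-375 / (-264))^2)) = -139392 / 15625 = -8.92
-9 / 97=-0.09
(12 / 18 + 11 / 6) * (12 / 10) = 3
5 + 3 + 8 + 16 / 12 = 52 / 3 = 17.33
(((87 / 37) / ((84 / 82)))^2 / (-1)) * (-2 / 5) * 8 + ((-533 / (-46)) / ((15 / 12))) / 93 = 12167305222 / 717431295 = 16.96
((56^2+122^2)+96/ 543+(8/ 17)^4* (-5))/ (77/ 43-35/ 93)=272344626629547/ 21375863614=12740.75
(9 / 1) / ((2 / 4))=18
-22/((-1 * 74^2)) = 11/2738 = 0.00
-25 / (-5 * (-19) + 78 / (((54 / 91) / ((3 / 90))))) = -6750 / 26833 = -0.25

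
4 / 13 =0.31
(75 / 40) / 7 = 15 / 56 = 0.27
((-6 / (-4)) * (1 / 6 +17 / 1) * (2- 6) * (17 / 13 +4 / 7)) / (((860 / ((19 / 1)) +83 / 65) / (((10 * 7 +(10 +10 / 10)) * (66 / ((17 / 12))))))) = -15693.73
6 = 6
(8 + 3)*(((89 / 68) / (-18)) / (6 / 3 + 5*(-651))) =979 / 3981672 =0.00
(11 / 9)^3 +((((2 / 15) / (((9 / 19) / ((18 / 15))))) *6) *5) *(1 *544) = 20099839 / 3645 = 5514.36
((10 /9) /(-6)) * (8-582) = 2870 /27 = 106.30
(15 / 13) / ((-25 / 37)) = -111 / 65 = -1.71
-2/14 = -1/7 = -0.14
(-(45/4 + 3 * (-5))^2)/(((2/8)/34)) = -3825/2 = -1912.50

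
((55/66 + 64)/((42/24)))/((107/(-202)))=-157156/2247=-69.94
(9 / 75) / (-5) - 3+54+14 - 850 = -98128 / 125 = -785.02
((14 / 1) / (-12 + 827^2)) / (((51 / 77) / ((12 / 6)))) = 2156 / 34879767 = 0.00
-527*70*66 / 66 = -36890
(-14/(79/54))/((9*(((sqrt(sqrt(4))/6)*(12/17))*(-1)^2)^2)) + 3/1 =-5595/158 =-35.41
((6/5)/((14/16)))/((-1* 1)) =-48/35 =-1.37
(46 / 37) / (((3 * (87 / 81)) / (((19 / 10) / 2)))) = 3933 / 10730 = 0.37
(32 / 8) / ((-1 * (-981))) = 4 / 981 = 0.00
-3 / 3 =-1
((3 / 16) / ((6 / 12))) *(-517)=-1551 / 8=-193.88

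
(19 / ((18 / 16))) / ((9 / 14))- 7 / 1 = 1561 / 81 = 19.27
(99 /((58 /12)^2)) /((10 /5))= 1782 /841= 2.12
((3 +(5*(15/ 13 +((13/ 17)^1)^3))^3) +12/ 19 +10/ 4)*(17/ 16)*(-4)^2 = 5139492380834466797/ 582378085719326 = 8825.01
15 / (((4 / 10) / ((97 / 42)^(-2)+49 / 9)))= 11922925 / 56454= 211.20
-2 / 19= -0.11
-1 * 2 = -2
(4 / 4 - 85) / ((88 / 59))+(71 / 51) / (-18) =-284741 / 5049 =-56.40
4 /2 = 2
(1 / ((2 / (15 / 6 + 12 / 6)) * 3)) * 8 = 6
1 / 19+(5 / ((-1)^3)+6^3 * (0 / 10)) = -94 / 19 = -4.95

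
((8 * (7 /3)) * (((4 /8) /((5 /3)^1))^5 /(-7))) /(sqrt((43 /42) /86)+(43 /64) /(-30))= -0.07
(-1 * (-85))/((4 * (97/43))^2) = 157165/150544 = 1.04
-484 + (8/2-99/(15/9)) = -2697/5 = -539.40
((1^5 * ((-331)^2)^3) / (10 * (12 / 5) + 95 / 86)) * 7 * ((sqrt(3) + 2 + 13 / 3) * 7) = 5541948605353576934 * sqrt(3) / 2159 + 105297023501717961746 / 6477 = 20703077531873026.13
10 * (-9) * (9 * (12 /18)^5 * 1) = -320 /3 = -106.67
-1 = -1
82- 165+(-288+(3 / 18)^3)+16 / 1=-76679 / 216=-355.00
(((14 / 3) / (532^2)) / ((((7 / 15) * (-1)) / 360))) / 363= -75 / 2140369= -0.00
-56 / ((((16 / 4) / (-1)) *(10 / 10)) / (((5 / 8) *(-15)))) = -525 / 4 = -131.25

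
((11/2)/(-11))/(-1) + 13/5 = 31/10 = 3.10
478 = 478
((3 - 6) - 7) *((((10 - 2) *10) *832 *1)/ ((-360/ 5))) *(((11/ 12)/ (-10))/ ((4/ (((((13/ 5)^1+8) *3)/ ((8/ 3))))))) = -7579/ 3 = -2526.33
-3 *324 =-972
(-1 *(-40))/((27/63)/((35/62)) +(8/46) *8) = 18.60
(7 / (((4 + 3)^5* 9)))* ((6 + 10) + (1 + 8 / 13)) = 229 / 280917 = 0.00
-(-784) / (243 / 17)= 13328 / 243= 54.85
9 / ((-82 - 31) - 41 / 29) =-87 / 1106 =-0.08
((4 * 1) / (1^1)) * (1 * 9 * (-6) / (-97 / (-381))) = -82296 / 97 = -848.41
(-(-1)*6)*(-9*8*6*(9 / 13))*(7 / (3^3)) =-6048 / 13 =-465.23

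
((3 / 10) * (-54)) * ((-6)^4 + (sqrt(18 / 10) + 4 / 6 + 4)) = -105354 / 5-243 * sqrt(5) / 25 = -21092.53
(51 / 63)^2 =289 / 441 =0.66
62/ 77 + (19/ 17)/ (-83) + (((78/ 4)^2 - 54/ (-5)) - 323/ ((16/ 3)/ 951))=-497195579697/ 8691760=-57203.10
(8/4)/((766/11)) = 11/383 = 0.03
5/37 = 0.14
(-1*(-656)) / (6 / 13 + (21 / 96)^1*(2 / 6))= 1227.42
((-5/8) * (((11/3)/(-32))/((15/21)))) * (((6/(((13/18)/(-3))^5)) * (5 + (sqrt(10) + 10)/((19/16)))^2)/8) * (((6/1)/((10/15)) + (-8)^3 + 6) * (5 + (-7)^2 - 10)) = 6161107572649260 * sqrt(10)/134036773 + 408233779703431605/1072294184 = 526067240.53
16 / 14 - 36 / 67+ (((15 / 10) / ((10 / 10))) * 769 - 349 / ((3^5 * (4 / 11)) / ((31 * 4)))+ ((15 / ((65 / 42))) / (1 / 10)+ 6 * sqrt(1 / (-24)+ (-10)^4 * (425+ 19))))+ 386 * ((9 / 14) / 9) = 2337477761 / 2963142+ sqrt(639359994) / 2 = 13431.64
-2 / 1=-2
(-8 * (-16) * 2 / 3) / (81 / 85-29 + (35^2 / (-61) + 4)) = -1.93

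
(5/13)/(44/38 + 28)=95/7202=0.01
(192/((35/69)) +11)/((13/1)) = 13633/455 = 29.96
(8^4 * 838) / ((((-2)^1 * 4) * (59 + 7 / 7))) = -107264 / 15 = -7150.93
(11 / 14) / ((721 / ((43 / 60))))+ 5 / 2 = 1514573 / 605640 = 2.50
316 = 316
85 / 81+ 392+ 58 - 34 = 33781 / 81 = 417.05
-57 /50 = -1.14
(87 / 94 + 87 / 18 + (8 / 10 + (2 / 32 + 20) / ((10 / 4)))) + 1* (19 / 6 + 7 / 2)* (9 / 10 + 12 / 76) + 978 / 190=151061 / 5640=26.78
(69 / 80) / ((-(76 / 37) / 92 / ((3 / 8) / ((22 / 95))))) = -176157 / 2816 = -62.56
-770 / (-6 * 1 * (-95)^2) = 77 / 5415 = 0.01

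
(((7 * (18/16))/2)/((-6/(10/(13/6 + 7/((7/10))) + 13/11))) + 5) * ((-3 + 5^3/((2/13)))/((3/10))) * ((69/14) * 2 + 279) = 258318468365/89936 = 2872247.69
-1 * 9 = -9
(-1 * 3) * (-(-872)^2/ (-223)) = -2281152/ 223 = -10229.38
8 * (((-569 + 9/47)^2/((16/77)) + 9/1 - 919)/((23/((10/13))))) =275001285860/660491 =416358.87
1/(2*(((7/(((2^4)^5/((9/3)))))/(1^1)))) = 524288/21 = 24966.10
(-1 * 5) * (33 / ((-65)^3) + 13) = -3570092 / 54925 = -65.00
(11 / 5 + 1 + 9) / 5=61 / 25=2.44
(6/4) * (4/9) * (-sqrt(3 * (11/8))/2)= -sqrt(66)/12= -0.68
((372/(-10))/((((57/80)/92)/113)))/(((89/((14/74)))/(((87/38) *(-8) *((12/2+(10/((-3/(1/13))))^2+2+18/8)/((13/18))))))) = 788342764667136/2611734281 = 301846.47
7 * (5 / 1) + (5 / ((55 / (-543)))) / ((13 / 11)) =-88 / 13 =-6.77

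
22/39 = 0.56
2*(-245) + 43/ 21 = -10247/ 21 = -487.95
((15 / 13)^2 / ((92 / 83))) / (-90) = -415 / 31096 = -0.01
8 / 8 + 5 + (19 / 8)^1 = 67 / 8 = 8.38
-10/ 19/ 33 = -0.02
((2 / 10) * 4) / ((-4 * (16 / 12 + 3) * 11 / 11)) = -3 / 65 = -0.05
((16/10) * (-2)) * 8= -128/5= -25.60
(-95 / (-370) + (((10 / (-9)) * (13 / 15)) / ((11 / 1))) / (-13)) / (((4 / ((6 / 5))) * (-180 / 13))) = -75283 / 13186800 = -0.01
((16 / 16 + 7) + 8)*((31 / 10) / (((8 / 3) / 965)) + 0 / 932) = 17949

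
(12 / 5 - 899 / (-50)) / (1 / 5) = 1019 / 10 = 101.90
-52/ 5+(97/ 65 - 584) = -38539/ 65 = -592.91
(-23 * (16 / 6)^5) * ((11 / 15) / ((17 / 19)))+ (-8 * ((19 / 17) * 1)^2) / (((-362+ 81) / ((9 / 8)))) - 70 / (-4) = -1494521800519 / 592013610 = -2524.47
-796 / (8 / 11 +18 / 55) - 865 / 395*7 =-1764429 / 2291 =-770.16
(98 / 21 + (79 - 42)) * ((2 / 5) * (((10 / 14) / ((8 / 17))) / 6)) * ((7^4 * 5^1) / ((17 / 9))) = 214375 / 8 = 26796.88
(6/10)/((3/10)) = 2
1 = 1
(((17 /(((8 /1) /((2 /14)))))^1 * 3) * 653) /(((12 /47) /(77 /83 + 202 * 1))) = 8787784721 /18592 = 472664.84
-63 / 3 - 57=-78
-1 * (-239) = 239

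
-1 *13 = -13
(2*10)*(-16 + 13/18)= -2750/9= -305.56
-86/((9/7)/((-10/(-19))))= -6020/171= -35.20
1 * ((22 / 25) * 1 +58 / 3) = 1516 / 75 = 20.21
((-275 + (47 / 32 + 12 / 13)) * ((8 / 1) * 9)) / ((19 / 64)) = -16330320 / 247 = -66114.66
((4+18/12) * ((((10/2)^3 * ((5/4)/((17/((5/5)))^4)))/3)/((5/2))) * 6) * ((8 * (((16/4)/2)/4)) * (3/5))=1650/83521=0.02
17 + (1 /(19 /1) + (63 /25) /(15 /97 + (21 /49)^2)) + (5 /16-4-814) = -403890381 /509200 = -793.19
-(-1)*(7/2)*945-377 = 5861/2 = 2930.50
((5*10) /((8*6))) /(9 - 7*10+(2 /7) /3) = -175 /10232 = -0.02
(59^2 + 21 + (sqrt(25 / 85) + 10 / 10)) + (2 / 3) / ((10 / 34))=sqrt(85) / 17 + 52579 / 15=3505.81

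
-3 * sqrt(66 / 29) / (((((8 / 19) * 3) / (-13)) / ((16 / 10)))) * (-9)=-2223 * sqrt(1914) / 145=-670.72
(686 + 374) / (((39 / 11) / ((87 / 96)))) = 84535 / 312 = 270.95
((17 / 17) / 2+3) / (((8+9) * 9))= 7 / 306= 0.02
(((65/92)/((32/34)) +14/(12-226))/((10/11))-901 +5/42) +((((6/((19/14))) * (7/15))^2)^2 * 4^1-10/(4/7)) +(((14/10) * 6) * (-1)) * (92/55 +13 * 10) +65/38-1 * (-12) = -11483333153407288973/5926905248880000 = -1937.49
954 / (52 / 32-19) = -7632 / 139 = -54.91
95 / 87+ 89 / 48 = 2.95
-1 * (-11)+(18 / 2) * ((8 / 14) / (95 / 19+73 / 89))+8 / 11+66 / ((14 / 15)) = 1661754 / 19943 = 83.33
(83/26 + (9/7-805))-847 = -299849/182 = -1647.52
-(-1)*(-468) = -468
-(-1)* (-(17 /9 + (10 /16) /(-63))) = -947 /504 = -1.88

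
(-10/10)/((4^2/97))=-97/16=-6.06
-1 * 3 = -3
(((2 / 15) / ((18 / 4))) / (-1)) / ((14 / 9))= -2 / 105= -0.02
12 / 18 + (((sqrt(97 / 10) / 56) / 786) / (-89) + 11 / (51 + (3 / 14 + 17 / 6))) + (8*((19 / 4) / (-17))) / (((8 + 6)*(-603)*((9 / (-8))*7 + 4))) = 2196859387 / 2524770045- sqrt(970) / 39174240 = 0.87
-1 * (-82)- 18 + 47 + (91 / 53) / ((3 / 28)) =20197 / 159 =127.03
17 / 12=1.42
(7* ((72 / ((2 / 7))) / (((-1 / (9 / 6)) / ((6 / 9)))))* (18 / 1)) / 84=-378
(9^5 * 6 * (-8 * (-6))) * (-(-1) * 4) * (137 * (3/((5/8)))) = 223664385024/5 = 44732877004.80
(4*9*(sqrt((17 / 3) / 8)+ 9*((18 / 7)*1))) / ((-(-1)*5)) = 3*sqrt(102) / 5+ 5832 / 35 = 172.69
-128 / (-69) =1.86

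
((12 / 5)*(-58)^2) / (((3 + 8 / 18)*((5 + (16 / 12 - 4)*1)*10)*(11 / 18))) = 9809424 / 59675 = 164.38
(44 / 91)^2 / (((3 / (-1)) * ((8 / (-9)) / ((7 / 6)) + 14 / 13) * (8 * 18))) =-121 / 70434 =-0.00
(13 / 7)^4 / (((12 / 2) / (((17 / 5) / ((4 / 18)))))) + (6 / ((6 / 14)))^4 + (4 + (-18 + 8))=1845904811 / 48020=38440.33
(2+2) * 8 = 32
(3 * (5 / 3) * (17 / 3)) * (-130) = -11050 / 3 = -3683.33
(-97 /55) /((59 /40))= -776 /649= -1.20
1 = 1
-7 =-7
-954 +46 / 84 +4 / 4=-952.45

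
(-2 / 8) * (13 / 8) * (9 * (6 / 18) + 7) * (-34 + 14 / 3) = 715 / 6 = 119.17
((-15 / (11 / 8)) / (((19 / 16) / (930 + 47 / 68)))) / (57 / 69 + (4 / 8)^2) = -931584640 / 117249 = -7945.35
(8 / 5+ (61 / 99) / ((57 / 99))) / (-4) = -761 / 1140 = -0.67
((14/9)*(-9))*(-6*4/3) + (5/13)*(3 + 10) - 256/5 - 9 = 284/5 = 56.80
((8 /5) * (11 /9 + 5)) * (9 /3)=448 /15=29.87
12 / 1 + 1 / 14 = 169 / 14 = 12.07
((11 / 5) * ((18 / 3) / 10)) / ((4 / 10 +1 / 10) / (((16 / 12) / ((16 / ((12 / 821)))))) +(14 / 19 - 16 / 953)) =1195062 / 372298075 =0.00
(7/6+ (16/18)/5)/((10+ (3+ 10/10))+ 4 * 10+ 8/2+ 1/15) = 0.02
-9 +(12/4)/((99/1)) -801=-809.97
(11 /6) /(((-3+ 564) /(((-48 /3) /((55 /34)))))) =-16 /495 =-0.03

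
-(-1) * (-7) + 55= 48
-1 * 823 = -823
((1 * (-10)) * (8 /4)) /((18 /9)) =-10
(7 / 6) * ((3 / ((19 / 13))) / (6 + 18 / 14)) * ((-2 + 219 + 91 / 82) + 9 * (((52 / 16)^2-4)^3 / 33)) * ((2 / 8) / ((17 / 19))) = 347356835735 / 12812845056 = 27.11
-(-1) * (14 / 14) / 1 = 1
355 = 355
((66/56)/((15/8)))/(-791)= -22/27685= -0.00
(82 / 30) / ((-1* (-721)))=41 / 10815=0.00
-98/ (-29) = 98/ 29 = 3.38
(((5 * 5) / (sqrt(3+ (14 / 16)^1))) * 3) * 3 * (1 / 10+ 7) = 3195 * sqrt(62) / 31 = 811.53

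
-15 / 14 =-1.07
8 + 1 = 9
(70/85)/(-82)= -7/697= -0.01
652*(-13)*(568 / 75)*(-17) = 81844256 / 75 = 1091256.75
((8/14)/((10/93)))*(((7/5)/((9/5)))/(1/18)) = 372/5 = 74.40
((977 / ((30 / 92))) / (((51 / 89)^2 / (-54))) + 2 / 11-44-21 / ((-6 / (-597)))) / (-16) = 15731183793 / 508640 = 30927.93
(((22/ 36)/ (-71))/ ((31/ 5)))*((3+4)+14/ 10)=-0.01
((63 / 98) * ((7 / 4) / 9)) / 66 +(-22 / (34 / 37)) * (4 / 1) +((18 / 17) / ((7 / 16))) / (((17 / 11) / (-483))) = -130029215 / 152592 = -852.14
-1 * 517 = -517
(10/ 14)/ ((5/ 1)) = 1/ 7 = 0.14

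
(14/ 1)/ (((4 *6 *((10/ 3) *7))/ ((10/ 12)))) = 1/ 48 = 0.02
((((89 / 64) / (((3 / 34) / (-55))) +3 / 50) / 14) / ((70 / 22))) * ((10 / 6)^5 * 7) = -572063525 / 326592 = -1751.62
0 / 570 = 0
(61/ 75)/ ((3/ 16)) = 4.34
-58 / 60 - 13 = -419 / 30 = -13.97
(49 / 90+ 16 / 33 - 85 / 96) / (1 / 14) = 15953 / 7920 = 2.01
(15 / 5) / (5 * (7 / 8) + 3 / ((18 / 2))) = 72 / 113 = 0.64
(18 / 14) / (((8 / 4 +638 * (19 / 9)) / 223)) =18063 / 84980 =0.21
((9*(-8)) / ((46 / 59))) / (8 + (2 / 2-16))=2124 / 161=13.19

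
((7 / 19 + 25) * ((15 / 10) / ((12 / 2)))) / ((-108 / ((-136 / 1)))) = 4097 / 513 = 7.99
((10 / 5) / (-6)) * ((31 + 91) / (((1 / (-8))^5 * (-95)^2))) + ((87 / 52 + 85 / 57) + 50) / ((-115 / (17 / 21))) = 100151642651 / 680015700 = 147.28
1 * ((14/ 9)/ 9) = 14/ 81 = 0.17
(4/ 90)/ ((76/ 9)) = 1/ 190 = 0.01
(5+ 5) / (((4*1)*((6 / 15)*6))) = 25 / 24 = 1.04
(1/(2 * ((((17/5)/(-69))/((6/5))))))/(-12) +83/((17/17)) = 5713/68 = 84.01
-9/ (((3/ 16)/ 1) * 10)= -4.80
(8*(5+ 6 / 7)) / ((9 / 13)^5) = 121784104 / 413343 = 294.63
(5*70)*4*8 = 11200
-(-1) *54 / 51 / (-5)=-18 / 85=-0.21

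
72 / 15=4.80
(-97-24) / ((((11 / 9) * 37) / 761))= -2036.19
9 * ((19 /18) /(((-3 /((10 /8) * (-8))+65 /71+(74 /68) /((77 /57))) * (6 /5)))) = 44146025 /11270172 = 3.92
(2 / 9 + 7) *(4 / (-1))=-260 / 9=-28.89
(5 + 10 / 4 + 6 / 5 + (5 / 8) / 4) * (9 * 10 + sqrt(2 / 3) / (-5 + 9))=798.87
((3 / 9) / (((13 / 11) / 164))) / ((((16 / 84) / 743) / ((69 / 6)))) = 53949973 / 26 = 2074998.96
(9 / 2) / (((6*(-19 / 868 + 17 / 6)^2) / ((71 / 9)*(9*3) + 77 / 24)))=2199103389 / 107194082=20.52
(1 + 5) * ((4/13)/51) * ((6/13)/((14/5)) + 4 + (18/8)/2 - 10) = -0.17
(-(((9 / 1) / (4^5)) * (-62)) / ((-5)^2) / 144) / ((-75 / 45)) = -93 / 1024000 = -0.00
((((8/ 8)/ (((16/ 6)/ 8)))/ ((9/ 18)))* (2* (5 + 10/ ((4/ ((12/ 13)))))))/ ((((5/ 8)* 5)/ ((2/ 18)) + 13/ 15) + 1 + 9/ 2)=136800/ 53807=2.54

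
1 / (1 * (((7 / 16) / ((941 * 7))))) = 15056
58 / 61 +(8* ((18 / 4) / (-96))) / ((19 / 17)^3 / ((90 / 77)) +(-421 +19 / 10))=42910649083 / 45087614176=0.95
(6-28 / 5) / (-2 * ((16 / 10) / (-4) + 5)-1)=-2 / 51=-0.04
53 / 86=0.62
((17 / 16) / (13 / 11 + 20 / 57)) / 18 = 3553 / 92256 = 0.04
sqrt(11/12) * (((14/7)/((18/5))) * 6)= 5 * sqrt(33)/9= 3.19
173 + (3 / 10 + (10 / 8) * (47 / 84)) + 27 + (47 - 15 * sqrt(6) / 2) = 229.63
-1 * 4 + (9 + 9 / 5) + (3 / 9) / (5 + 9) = 1433 / 210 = 6.82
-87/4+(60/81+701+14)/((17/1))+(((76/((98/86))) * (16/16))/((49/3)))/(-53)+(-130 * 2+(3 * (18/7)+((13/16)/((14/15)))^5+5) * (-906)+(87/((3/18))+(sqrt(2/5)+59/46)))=-1844110697939848182559/157770748948119552+sqrt(10)/5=-11687.91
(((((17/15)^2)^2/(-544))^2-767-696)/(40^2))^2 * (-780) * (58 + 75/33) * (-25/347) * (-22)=-42353014892807891113970814761103353/679809123532800000000000000000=-62301.33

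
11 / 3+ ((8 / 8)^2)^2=4.67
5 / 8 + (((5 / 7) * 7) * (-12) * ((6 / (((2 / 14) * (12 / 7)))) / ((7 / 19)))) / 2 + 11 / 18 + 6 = -143119 / 72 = -1987.76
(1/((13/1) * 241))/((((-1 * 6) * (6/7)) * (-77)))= 1/1240668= 0.00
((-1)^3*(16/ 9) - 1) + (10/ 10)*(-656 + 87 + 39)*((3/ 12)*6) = -7180/ 9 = -797.78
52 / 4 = 13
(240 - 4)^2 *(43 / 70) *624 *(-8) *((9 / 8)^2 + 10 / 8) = -2148250416 / 5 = -429650083.20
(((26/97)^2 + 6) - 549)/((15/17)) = -86842987/141135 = -615.32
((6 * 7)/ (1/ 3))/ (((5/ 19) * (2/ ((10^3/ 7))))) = 34200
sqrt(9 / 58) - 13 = -13 + 3* sqrt(58) / 58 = -12.61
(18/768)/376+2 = 96259/48128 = 2.00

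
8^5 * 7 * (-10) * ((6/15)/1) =-917504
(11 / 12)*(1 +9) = 55 / 6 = 9.17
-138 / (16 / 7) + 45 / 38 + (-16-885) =-145949 / 152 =-960.19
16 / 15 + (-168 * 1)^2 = 423376 / 15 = 28225.07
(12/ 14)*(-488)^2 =1428864/ 7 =204123.43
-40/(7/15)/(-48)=25/14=1.79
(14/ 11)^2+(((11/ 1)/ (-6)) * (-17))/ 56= 88483/ 40656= 2.18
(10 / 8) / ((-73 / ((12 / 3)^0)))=-5 / 292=-0.02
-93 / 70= -1.33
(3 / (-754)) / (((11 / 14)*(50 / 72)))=-0.01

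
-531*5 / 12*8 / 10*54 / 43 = -9558 / 43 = -222.28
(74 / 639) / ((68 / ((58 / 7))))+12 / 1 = 913565 / 76041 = 12.01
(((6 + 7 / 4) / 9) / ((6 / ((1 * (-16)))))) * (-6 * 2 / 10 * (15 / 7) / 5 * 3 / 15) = 124 / 525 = 0.24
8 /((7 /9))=72 /7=10.29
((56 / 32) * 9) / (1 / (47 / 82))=2961 / 328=9.03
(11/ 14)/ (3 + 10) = 11/ 182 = 0.06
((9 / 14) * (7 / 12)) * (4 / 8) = 3 / 16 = 0.19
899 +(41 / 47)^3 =93405798 / 103823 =899.66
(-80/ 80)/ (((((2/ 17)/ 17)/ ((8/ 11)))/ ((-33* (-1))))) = -3468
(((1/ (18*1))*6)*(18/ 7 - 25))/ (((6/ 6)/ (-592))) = 92944/ 21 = 4425.90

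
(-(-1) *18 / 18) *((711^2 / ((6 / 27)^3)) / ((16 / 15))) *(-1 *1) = -5527872135 / 128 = -43186501.05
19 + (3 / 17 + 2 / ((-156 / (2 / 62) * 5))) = 3941323 / 205530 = 19.18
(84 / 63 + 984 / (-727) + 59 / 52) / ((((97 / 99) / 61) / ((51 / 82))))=133769889 / 3099928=43.15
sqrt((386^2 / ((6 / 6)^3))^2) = 148996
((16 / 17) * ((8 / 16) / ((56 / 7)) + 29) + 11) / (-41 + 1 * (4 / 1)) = -652 / 629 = -1.04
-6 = -6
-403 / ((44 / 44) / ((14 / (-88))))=2821 / 44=64.11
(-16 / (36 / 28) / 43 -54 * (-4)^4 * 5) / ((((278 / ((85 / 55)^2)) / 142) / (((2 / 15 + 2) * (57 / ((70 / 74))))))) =-12347470797250048 / 1139066775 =-10839988.55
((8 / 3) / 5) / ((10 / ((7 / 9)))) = 28 / 675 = 0.04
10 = 10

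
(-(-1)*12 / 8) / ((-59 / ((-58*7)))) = 10.32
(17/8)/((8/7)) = 119/64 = 1.86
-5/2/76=-5/152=-0.03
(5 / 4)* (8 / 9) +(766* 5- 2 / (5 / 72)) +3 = 171239 / 45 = 3805.31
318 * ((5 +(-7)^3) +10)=-104304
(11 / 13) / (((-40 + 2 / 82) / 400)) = -16400 / 1937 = -8.47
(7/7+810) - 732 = 79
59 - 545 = -486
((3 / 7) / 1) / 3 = 1 / 7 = 0.14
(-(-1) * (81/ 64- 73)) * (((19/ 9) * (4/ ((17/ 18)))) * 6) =-261687/ 68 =-3848.34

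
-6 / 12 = -1 / 2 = -0.50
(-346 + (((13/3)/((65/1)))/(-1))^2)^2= 6060466801/50625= 119712.92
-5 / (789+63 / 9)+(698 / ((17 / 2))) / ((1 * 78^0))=1111131 / 13532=82.11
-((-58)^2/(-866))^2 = -2829124/187489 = -15.09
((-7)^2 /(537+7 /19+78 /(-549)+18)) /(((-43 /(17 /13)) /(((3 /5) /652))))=-8689023 /3518067461480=-0.00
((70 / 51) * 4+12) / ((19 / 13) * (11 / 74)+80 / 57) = 16303976 / 1510841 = 10.79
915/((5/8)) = 1464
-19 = -19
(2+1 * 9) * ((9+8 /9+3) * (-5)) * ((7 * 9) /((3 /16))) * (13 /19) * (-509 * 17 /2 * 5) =200950349600 /57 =3525444729.82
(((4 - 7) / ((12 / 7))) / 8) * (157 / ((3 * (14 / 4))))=-3.27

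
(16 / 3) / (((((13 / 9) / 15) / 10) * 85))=1440 / 221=6.52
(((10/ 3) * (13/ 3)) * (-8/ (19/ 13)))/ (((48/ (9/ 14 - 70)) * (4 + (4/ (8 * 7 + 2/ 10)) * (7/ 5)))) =230559095/ 8273664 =27.87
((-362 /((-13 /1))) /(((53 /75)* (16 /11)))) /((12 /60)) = 746625 /5512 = 135.45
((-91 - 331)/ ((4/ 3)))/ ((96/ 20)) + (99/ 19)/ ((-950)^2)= -4522652729/ 68590000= -65.94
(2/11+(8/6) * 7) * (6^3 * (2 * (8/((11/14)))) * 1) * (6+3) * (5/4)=56972160/121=470844.30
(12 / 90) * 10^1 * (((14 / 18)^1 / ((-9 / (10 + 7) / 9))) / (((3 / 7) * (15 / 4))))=-13328 / 1215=-10.97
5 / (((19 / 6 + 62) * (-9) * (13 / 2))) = -0.00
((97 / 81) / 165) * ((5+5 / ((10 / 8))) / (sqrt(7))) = 97 * sqrt(7) / 10395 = 0.02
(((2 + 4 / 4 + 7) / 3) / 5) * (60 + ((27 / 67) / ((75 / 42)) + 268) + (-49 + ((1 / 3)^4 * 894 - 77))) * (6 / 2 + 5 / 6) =545.00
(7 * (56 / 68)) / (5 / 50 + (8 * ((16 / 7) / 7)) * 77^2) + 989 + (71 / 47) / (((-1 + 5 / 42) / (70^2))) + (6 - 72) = -34246348140611 / 4578747003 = -7479.41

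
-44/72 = -11/18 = -0.61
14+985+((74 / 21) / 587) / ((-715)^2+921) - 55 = 2979841606261 / 3156611871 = 944.00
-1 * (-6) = 6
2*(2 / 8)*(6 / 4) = 3 / 4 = 0.75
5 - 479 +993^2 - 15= 985560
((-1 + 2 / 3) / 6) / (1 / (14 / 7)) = -1 / 9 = -0.11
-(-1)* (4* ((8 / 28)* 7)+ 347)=355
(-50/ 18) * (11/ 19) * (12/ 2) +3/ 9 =-177/ 19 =-9.32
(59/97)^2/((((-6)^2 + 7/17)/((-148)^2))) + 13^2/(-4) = 4200567133/23296684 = 180.31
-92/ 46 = -2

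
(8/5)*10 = 16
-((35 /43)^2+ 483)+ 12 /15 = -4464064 /9245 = -482.86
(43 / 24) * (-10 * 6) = -215 / 2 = -107.50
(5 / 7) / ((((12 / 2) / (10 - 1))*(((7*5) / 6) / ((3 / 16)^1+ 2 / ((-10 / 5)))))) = -117 / 784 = -0.15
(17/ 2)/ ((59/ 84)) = 714/ 59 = 12.10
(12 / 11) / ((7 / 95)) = 1140 / 77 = 14.81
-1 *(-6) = 6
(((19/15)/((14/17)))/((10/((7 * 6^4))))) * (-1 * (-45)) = 313956/5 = 62791.20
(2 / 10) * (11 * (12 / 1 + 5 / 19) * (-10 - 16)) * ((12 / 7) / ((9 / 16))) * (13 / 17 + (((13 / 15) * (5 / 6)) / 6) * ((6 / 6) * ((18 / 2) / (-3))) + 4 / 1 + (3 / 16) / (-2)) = -2812256876 / 305235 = -9213.42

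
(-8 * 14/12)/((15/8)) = -4.98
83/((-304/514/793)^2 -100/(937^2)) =-732290.60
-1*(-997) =997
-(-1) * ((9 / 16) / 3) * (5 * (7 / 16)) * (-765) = -80325 / 256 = -313.77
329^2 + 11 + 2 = 108254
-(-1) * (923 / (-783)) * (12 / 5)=-3692 / 1305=-2.83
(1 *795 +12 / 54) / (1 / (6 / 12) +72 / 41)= 293437 / 1386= 211.72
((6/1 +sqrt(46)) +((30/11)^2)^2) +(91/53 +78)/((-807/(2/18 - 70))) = 75.01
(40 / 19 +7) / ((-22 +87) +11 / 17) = 2941 / 21204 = 0.14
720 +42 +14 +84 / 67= 52076 / 67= 777.25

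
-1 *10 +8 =-2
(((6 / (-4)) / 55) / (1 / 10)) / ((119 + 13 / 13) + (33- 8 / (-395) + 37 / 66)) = -7110 / 4003853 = -0.00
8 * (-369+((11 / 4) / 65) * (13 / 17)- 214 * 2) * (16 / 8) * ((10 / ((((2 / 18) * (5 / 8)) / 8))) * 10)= -2497250304 / 17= -146897076.71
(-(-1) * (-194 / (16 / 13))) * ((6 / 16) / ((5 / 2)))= -3783 / 160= -23.64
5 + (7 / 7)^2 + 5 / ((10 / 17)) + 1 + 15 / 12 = 67 / 4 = 16.75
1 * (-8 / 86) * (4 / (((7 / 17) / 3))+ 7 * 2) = -1208 / 301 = -4.01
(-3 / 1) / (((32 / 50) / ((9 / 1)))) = -675 / 16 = -42.19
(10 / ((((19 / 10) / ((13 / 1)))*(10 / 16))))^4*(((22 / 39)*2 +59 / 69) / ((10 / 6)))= 512290062336000 / 2997383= 170912446.74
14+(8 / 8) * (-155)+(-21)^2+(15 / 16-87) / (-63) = 33753 / 112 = 301.37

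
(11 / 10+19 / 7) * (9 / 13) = 2403 / 910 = 2.64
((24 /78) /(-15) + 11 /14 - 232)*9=-1893813 /910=-2081.11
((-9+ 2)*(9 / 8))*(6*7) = -1323 / 4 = -330.75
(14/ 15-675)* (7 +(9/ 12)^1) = -313441/ 60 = -5224.02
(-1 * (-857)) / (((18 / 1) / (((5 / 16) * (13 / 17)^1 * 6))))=55705 / 816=68.27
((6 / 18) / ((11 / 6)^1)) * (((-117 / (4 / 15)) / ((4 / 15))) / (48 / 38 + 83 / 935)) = -42514875 / 192136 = -221.27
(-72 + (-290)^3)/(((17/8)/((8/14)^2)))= -3121801216/833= -3747660.52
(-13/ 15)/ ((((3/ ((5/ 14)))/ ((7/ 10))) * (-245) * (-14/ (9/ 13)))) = -0.00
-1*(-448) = 448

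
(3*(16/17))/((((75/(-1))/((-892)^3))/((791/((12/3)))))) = 5283748139.37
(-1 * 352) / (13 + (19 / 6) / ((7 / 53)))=-14784 / 1553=-9.52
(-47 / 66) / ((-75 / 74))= 1739 / 2475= 0.70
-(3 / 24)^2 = -1 / 64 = -0.02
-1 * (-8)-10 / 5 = 6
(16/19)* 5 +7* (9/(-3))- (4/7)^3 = -110633/6517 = -16.98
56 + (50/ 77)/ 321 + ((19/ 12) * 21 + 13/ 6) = 9038383/ 98868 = 91.42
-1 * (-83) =83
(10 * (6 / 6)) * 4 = 40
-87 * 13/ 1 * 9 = -10179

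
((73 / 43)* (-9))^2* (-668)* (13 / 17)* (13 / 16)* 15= -182736445905 / 125732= -1453380.57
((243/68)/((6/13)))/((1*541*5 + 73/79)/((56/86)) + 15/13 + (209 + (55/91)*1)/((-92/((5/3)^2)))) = 74618739/39998464076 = 0.00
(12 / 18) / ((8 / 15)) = 5 / 4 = 1.25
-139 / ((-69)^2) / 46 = -139 / 219006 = -0.00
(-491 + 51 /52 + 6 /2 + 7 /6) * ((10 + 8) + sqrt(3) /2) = -227379 /26 - 75793 * sqrt(3) /312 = -9166.11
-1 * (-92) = 92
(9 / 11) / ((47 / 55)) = 45 / 47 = 0.96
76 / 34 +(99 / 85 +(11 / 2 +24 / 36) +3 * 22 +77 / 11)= 82.57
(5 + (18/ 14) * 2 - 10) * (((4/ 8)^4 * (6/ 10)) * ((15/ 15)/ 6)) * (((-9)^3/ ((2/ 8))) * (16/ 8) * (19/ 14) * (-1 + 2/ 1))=235467/ 1960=120.14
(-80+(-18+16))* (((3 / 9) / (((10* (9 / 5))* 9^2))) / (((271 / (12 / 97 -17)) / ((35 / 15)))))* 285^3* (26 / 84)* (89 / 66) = 66578914621375 / 2529545436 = 26320.51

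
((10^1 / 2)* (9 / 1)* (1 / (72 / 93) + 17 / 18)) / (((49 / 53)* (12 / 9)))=18285 / 224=81.63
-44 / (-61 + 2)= 0.75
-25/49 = -0.51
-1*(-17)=17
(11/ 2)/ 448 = 11/ 896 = 0.01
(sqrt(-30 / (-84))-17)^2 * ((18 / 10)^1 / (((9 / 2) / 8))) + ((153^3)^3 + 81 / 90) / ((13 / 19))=12220937245115866479539 / 182-272 * sqrt(70) / 35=67148006841295969602.78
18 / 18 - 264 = -263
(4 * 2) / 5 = 8 / 5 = 1.60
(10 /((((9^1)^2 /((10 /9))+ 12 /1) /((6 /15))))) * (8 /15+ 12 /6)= 304 /2547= 0.12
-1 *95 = -95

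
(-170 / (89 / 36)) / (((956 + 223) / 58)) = -39440 / 11659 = -3.38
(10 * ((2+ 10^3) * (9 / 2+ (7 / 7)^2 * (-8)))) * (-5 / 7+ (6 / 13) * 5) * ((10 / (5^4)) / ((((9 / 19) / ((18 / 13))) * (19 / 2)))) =-232464 / 845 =-275.11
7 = 7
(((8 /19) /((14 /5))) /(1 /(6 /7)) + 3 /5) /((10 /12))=20358 /23275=0.87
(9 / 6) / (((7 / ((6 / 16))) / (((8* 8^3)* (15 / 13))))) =379.78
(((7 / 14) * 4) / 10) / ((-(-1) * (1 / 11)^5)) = 161051 / 5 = 32210.20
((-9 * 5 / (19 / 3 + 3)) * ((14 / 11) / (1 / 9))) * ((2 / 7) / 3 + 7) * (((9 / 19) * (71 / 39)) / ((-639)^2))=-0.00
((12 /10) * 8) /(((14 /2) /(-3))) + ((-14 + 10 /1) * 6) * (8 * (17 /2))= -57264 /35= -1636.11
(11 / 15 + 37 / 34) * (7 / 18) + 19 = 180923 / 9180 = 19.71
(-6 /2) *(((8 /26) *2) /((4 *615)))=-2 /2665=-0.00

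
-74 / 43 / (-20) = 37 / 430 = 0.09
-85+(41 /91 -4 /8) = -15479 /182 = -85.05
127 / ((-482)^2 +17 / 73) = 0.00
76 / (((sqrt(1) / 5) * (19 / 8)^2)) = 1280 / 19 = 67.37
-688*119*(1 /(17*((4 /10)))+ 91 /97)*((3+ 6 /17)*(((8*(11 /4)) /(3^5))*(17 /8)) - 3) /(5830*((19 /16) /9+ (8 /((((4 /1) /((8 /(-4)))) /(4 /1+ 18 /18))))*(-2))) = 4383807344 /4902123435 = 0.89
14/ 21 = 0.67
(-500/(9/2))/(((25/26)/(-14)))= 14560/9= 1617.78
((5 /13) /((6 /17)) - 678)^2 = 2787734401 /6084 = 458207.50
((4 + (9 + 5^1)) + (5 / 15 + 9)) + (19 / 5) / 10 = 4157 / 150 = 27.71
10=10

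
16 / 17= 0.94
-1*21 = -21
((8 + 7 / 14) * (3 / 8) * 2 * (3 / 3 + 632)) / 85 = 47.48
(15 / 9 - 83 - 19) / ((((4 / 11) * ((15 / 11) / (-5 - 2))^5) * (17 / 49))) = 439145954847523 / 154912500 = 2834800.00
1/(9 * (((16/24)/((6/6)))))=1/6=0.17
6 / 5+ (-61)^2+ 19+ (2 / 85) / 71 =22578144 / 6035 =3741.20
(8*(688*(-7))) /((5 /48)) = -1849344 /5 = -369868.80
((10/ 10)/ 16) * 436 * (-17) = -1853/ 4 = -463.25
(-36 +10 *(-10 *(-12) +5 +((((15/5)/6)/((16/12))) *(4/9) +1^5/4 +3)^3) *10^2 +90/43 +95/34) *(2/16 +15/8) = 26029743779/78948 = 329707.45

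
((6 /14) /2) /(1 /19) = 57 /14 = 4.07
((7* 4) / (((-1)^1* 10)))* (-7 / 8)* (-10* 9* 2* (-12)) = 5292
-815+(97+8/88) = -7897/11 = -717.91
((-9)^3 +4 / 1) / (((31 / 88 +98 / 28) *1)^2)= -5614400 / 114921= -48.85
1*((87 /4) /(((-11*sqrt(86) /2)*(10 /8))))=-87*sqrt(86) /2365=-0.34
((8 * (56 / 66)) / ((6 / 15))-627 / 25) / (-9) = 6691 / 7425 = 0.90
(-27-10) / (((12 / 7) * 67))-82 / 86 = -44101 / 34572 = -1.28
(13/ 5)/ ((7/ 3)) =39/ 35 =1.11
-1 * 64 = -64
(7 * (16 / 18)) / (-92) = -14 / 207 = -0.07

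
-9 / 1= -9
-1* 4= -4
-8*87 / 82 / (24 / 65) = -1885 / 82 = -22.99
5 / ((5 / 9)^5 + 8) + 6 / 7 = 702831 / 475517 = 1.48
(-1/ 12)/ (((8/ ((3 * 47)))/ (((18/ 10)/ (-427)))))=423/ 68320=0.01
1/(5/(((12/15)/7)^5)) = 1024/262609375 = 0.00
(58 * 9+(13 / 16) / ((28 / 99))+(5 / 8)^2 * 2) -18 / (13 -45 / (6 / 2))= 239525 / 448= 534.65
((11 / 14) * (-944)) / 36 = -1298 / 63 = -20.60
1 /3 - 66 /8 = -95 /12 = -7.92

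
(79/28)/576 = 79/16128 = 0.00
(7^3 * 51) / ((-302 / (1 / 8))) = -17493 / 2416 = -7.24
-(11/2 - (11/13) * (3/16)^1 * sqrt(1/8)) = -11/2 + 33 * sqrt(2)/832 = -5.44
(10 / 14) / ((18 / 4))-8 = -494 / 63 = -7.84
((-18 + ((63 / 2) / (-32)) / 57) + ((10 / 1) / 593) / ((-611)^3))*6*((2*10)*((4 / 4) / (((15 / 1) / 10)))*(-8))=11531.05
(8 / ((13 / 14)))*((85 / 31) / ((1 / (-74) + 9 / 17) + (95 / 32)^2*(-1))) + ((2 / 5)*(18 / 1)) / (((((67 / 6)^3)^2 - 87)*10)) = -1980882843044603167616 / 695790195576190142025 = -2.85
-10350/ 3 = -3450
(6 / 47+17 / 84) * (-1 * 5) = -6515 / 3948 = -1.65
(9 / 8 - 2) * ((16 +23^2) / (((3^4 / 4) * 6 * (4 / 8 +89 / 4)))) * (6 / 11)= -1090 / 11583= -0.09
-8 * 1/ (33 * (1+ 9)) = -4/ 165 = -0.02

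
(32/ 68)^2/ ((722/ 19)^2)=16/ 104329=0.00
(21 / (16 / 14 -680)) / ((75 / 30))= -49 / 3960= -0.01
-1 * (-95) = 95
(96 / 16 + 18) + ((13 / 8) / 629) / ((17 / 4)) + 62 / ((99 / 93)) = 58042033 / 705738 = 82.24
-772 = -772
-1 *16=-16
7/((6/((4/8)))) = 7/12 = 0.58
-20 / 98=-10 / 49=-0.20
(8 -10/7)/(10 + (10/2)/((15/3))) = 46/77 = 0.60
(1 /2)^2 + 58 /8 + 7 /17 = 269 /34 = 7.91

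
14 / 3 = 4.67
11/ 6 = 1.83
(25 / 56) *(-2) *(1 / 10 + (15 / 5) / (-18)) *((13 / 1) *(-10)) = -325 / 42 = -7.74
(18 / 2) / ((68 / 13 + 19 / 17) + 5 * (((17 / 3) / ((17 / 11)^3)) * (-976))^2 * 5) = 87947613 / 548452671655651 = 0.00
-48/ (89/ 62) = -2976/ 89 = -33.44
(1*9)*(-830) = -7470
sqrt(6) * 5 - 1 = -1 + 5 * sqrt(6) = 11.25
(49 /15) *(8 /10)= 196 /75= 2.61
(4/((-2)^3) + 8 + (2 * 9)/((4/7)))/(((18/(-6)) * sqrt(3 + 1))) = -13/2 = -6.50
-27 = -27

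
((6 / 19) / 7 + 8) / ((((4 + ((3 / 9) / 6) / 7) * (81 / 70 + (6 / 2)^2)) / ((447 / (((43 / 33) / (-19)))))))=-441939960 / 343097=-1288.09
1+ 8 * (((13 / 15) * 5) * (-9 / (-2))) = 157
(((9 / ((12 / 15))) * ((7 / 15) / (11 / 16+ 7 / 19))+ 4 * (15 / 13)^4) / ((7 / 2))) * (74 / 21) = 5455568896 / 449235969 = 12.14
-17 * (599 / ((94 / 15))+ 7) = -163931 / 94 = -1743.95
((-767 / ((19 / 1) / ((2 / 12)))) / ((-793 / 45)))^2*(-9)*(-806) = 2840757075 / 2686562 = 1057.39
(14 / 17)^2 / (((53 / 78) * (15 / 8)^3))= 0.15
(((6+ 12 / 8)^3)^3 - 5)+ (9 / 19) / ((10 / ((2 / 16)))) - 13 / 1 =3652118265393 / 48640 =75084668.29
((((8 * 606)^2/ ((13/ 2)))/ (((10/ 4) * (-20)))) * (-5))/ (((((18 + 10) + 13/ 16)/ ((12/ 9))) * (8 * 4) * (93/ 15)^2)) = 78343680/ 5759273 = 13.60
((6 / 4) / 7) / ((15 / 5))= 1 / 14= 0.07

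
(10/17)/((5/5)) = 10/17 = 0.59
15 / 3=5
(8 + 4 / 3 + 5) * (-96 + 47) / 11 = -2107 / 33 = -63.85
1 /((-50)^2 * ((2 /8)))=1 /625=0.00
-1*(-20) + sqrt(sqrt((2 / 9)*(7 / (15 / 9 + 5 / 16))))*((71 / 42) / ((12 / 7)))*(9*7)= 20 + 497*14^(1 / 4)*285^(3 / 4) / 1140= 78.49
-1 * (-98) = 98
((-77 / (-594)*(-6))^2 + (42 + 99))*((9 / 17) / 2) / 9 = 5735 / 1377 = 4.16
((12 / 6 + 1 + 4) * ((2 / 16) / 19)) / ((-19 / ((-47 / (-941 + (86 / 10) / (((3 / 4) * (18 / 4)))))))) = -44415 / 365883608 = -0.00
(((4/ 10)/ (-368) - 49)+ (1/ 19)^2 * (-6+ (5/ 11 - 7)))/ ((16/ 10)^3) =-11.97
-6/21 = -2/7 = -0.29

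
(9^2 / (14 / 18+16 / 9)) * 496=361584 / 23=15721.04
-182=-182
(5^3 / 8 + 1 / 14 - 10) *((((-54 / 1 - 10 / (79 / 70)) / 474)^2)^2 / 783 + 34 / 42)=1499422707831145565501 / 325155862792033592886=4.61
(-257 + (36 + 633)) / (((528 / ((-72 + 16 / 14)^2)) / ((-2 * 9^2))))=-342085248 / 539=-634666.51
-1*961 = -961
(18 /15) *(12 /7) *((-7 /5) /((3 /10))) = -48 /5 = -9.60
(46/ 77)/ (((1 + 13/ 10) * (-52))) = -0.00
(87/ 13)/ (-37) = -87/ 481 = -0.18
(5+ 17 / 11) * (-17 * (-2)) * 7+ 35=17521 / 11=1592.82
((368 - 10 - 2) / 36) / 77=89 / 693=0.13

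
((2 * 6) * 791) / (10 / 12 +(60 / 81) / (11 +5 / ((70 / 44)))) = 50744232 / 4735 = 10716.84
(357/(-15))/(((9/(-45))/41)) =4879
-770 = -770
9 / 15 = 3 / 5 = 0.60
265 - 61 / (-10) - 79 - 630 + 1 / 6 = -6566 / 15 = -437.73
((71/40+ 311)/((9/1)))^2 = 156525121/129600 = 1207.76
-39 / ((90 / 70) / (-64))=5824 / 3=1941.33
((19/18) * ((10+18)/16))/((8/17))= 2261/576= 3.93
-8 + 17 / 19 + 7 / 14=-251 / 38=-6.61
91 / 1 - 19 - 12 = 60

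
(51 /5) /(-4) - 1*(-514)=10229 /20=511.45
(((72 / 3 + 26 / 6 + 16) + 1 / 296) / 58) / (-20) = -0.04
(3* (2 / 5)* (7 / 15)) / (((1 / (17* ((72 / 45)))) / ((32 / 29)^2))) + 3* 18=7626446 / 105125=72.55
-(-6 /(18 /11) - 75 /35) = 122 /21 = 5.81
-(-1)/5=1/5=0.20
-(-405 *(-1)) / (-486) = 5 / 6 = 0.83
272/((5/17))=4624/5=924.80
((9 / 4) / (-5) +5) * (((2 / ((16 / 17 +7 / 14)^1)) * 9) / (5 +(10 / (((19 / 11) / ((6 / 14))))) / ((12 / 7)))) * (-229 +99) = -1965132 / 1715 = -1145.85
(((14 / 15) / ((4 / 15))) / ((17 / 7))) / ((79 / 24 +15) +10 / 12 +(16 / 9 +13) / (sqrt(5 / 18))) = -79380 / 1210787 +625632 * sqrt(10) / 20583379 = 0.03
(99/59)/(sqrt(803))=0.06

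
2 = 2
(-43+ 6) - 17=-54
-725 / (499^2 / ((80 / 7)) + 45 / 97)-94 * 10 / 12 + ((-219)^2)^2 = 1166750006655201512 / 507225837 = 2300257442.63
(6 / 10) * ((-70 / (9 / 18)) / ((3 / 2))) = -56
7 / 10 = 0.70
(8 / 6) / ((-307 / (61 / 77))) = -244 / 70917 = -0.00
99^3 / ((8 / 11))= 10673289 / 8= 1334161.12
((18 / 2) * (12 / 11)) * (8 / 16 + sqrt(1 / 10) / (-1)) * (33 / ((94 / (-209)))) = -16929 / 47 + 16929 * sqrt(10) / 235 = -132.39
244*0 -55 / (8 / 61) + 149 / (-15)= -51517 / 120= -429.31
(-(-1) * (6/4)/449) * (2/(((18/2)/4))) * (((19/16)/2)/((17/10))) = 95/91596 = 0.00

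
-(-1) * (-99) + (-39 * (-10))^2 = 152001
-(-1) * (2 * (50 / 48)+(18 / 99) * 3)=347 / 132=2.63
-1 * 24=-24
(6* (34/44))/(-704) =-51/7744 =-0.01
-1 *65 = -65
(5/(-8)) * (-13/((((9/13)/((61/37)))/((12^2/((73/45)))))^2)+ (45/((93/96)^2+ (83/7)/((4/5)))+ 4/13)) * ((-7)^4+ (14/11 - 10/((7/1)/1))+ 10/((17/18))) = 3508116543754333749544175/4006966563897154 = 875504321.74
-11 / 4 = -2.75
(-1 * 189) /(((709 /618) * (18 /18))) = -116802 /709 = -164.74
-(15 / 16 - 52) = 817 / 16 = 51.06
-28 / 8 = -7 / 2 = -3.50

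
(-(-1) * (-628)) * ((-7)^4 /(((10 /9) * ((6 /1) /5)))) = -1130871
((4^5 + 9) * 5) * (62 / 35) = 64046 / 7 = 9149.43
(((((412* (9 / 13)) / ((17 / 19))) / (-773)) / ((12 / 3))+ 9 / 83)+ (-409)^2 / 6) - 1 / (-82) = 48623991866432 / 1744034097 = 27880.18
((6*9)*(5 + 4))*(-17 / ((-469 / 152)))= 1255824 / 469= 2677.66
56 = 56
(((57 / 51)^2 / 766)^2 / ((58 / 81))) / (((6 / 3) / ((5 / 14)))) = 52780005 / 79586471350624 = 0.00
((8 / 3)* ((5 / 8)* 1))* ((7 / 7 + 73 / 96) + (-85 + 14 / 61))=-2430535 / 17568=-138.35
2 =2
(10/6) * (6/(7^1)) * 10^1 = 100/7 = 14.29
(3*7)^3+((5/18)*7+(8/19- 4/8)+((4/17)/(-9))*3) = 9262.79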